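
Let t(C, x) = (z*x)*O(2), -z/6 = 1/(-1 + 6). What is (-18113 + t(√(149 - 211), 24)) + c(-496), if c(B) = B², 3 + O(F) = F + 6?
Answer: 227759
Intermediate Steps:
O(F) = 3 + F (O(F) = -3 + (F + 6) = -3 + (6 + F) = 3 + F)
z = -6/5 (z = -6/(-1 + 6) = -6/5 ≈ -1.2000)
t(C, x) = -6*x (t(C, x) = (-6*x/5)*(3 + 2) = -6*x/5*5 = -6*x)
(-18113 + t(√(149 - 211), 24)) + c(-496) = (-18113 - 6*24) + (-496)² = (-18113 - 144) + 246016 = -18257 + 246016 = 227759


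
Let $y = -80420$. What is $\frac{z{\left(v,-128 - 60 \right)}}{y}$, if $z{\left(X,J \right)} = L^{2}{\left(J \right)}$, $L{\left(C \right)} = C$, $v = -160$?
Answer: $- \frac{8836}{20105} \approx -0.43949$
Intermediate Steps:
$z{\left(X,J \right)} = J^{2}$
$\frac{z{\left(v,-128 - 60 \right)}}{y} = \frac{\left(-128 - 60\right)^{2}}{-80420} = \left(-188\right)^{2} \left(- \frac{1}{80420}\right) = 35344 \left(- \frac{1}{80420}\right) = - \frac{8836}{20105}$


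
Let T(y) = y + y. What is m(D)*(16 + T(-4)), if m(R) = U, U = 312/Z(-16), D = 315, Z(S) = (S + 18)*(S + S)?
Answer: -39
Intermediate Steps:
Z(S) = 2*S*(18 + S) (Z(S) = (18 + S)*(2*S) = 2*S*(18 + S))
T(y) = 2*y
U = -39/8 (U = 312/((2*(-16)*(18 - 16))) = 312/((2*(-16)*2)) = 312/(-64) = 312*(-1/64) = -39/8 ≈ -4.8750)
m(R) = -39/8
m(D)*(16 + T(-4)) = -39*(16 + 2*(-4))/8 = -39*(16 - 8)/8 = -39/8*8 = -39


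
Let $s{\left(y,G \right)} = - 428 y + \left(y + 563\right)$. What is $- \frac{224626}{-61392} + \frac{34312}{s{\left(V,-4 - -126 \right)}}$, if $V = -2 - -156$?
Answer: $\frac{6269004883}{2001225720} \approx 3.1326$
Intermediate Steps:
$V = 154$ ($V = -2 + 156 = 154$)
$s{\left(y,G \right)} = 563 - 427 y$ ($s{\left(y,G \right)} = - 428 y + \left(563 + y\right) = 563 - 427 y$)
$- \frac{224626}{-61392} + \frac{34312}{s{\left(V,-4 - -126 \right)}} = - \frac{224626}{-61392} + \frac{34312}{563 - 65758} = \left(-224626\right) \left(- \frac{1}{61392}\right) + \frac{34312}{563 - 65758} = \frac{112313}{30696} + \frac{34312}{-65195} = \frac{112313}{30696} + 34312 \left(- \frac{1}{65195}\right) = \frac{112313}{30696} - \frac{34312}{65195} = \frac{6269004883}{2001225720}$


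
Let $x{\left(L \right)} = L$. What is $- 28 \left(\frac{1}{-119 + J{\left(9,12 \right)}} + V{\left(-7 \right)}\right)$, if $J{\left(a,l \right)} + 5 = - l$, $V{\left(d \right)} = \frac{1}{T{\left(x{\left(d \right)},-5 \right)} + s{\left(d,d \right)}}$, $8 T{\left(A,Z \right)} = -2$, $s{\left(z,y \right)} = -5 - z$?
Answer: $- \frac{537}{34} \approx -15.794$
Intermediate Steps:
$T{\left(A,Z \right)} = - \frac{1}{4}$ ($T{\left(A,Z \right)} = \frac{1}{8} \left(-2\right) = - \frac{1}{4}$)
$V{\left(d \right)} = \frac{1}{- \frac{21}{4} - d}$ ($V{\left(d \right)} = \frac{1}{- \frac{1}{4} - \left(5 + d\right)} = \frac{1}{- \frac{21}{4} - d}$)
$J{\left(a,l \right)} = -5 - l$
$- 28 \left(\frac{1}{-119 + J{\left(9,12 \right)}} + V{\left(-7 \right)}\right) = - 28 \left(\frac{1}{-119 - 17} - \frac{4}{21 + 4 \left(-7\right)}\right) = - 28 \left(\frac{1}{-119 - 17} - \frac{4}{21 - 28}\right) = - 28 \left(\frac{1}{-119 - 17} - \frac{4}{-7}\right) = - 28 \left(\frac{1}{-136} - - \frac{4}{7}\right) = - 28 \left(- \frac{1}{136} + \frac{4}{7}\right) = \left(-28\right) \frac{537}{952} = - \frac{537}{34}$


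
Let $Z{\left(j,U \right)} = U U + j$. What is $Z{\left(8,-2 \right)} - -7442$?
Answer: $7454$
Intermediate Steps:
$Z{\left(j,U \right)} = j + U^{2}$ ($Z{\left(j,U \right)} = U^{2} + j = j + U^{2}$)
$Z{\left(8,-2 \right)} - -7442 = \left(8 + \left(-2\right)^{2}\right) - -7442 = \left(8 + 4\right) + 7442 = 12 + 7442 = 7454$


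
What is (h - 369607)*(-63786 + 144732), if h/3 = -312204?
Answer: -105733203174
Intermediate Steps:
h = -936612 (h = 3*(-312204) = -936612)
(h - 369607)*(-63786 + 144732) = (-936612 - 369607)*(-63786 + 144732) = -1306219*80946 = -105733203174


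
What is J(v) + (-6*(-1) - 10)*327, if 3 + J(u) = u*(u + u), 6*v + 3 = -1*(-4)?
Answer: -23597/18 ≈ -1310.9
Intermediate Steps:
v = ⅙ (v = -½ + (-1*(-4))/6 = -½ + (⅙)*4 = -½ + ⅔ = ⅙ ≈ 0.16667)
J(u) = -3 + 2*u² (J(u) = -3 + u*(u + u) = -3 + u*(2*u) = -3 + 2*u²)
J(v) + (-6*(-1) - 10)*327 = (-3 + 2*(⅙)²) + (-6*(-1) - 10)*327 = (-3 + 2*(1/36)) + (6 - 10)*327 = (-3 + 1/18) - 4*327 = -53/18 - 1308 = -23597/18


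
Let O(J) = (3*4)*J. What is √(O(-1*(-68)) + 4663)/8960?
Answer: √5479/8960 ≈ 0.0082612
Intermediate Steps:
O(J) = 12*J
√(O(-1*(-68)) + 4663)/8960 = √(12*(-1*(-68)) + 4663)/8960 = √(12*68 + 4663)*(1/8960) = √(816 + 4663)*(1/8960) = √5479*(1/8960) = √5479/8960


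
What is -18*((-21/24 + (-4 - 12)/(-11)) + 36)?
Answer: -28971/44 ≈ -658.43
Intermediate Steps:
-18*((-21/24 + (-4 - 12)/(-11)) + 36) = -18*((-21*1/24 - 16*(-1/11)) + 36) = -18*((-7/8 + 16/11) + 36) = -18*(51/88 + 36) = -18*3219/88 = -28971/44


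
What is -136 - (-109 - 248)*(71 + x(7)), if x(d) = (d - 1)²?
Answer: 38063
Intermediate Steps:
x(d) = (-1 + d)²
-136 - (-109 - 248)*(71 + x(7)) = -136 - (-109 - 248)*(71 + (-1 + 7)²) = -136 - (-357)*(71 + 6²) = -136 - (-357)*(71 + 36) = -136 - (-357)*107 = -136 - 1*(-38199) = -136 + 38199 = 38063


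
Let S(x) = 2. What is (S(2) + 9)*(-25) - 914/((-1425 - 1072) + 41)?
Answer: -337243/1228 ≈ -274.63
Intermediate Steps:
(S(2) + 9)*(-25) - 914/((-1425 - 1072) + 41) = (2 + 9)*(-25) - 914/((-1425 - 1072) + 41) = 11*(-25) - 914/(-2497 + 41) = -275 - 914/(-2456) = -275 - 914*(-1/2456) = -275 + 457/1228 = -337243/1228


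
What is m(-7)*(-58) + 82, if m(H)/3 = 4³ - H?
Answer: -12272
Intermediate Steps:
m(H) = 192 - 3*H (m(H) = 3*(4³ - H) = 3*(64 - H) = 192 - 3*H)
m(-7)*(-58) + 82 = (192 - 3*(-7))*(-58) + 82 = (192 + 21)*(-58) + 82 = 213*(-58) + 82 = -12354 + 82 = -12272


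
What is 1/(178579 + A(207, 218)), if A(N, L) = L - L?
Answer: 1/178579 ≈ 5.5998e-6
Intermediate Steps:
A(N, L) = 0
1/(178579 + A(207, 218)) = 1/(178579 + 0) = 1/178579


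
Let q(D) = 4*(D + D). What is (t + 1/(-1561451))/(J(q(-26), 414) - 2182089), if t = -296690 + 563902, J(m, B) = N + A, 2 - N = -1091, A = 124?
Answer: -417238444611/3405324765272 ≈ -0.12253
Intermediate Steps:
q(D) = 8*D (q(D) = 4*(2*D) = 8*D)
N = 1093 (N = 2 - 1*(-1091) = 2 + 1091 = 1093)
J(m, B) = 1217 (J(m, B) = 1093 + 124 = 1217)
t = 267212
(t + 1/(-1561451))/(J(q(-26), 414) - 2182089) = (267212 + 1/(-1561451))/(1217 - 2182089) = (267212 - 1/1561451)/(-2180872) = (417238444611/1561451)*(-1/2180872) = -417238444611/3405324765272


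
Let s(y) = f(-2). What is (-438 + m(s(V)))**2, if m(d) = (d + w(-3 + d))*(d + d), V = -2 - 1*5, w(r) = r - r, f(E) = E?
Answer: 184900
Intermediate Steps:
w(r) = 0
V = -7 (V = -2 - 5 = -7)
s(y) = -2
m(d) = 2*d**2 (m(d) = (d + 0)*(d + d) = d*(2*d) = 2*d**2)
(-438 + m(s(V)))**2 = (-438 + 2*(-2)**2)**2 = (-438 + 2*4)**2 = (-438 + 8)**2 = (-430)**2 = 184900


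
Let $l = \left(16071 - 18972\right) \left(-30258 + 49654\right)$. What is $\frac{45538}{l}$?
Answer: $- \frac{22769}{28133898} \approx -0.00080931$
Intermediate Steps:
$l = -56267796$ ($l = \left(-2901\right) 19396 = -56267796$)
$\frac{45538}{l} = \frac{45538}{-56267796} = 45538 \left(- \frac{1}{56267796}\right) = - \frac{22769}{28133898}$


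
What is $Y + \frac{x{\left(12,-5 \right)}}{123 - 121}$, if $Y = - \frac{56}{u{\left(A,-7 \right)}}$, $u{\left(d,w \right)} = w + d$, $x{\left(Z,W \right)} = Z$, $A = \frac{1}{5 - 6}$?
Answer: $13$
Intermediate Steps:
$A = -1$ ($A = \frac{1}{-1} = -1$)
$u{\left(d,w \right)} = d + w$
$Y = 7$ ($Y = - \frac{56}{-1 - 7} = - \frac{56}{-8} = \left(-56\right) \left(- \frac{1}{8}\right) = 7$)
$Y + \frac{x{\left(12,-5 \right)}}{123 - 121} = 7 + \frac{1}{123 - 121} \cdot 12 = 7 + \frac{1}{2} \cdot 12 = 7 + 6 = 13$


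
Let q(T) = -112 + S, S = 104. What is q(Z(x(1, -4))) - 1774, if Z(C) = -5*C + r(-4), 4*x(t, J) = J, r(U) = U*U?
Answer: -1782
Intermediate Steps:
r(U) = U²
x(t, J) = J/4
Z(C) = 16 - 5*C (Z(C) = -5*C + (-4)² = -5*C + 16 = 16 - 5*C)
q(T) = -8 (q(T) = -112 + 104 = -8)
q(Z(x(1, -4))) - 1774 = -8 - 1774 = -1782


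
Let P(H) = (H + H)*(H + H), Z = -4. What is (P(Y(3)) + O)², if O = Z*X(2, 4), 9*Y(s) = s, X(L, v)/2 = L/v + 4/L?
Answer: 30976/81 ≈ 382.42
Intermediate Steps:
X(L, v) = 8/L + 2*L/v (X(L, v) = 2*(L/v + 4/L) = 2*(4/L + L/v) = 8/L + 2*L/v)
Y(s) = s/9
P(H) = 4*H² (P(H) = (2*H)*(2*H) = 4*H²)
O = -20 (O = -4*(8/2 + 2*2/4) = -4*(8*(½) + 2*2*(¼)) = -4*(4 + 1) = -4*5 = -20)
(P(Y(3)) + O)² = (4*((⅑)*3)² - 20)² = (4*(⅓)² - 20)² = (4*(⅑) - 20)² = (4/9 - 20)² = (-176/9)² = 30976/81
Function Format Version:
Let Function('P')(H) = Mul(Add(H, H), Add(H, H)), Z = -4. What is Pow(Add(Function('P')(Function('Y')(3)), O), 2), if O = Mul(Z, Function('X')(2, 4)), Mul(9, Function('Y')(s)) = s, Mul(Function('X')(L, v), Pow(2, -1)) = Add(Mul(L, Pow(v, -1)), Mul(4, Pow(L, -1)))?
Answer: Rational(30976, 81) ≈ 382.42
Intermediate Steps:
Function('X')(L, v) = Add(Mul(8, Pow(L, -1)), Mul(2, L, Pow(v, -1))) (Function('X')(L, v) = Mul(2, Add(Mul(L, Pow(v, -1)), Mul(4, Pow(L, -1)))) = Mul(2, Add(Mul(4, Pow(L, -1)), Mul(L, Pow(v, -1)))) = Add(Mul(8, Pow(L, -1)), Mul(2, L, Pow(v, -1))))
Function('Y')(s) = Mul(Rational(1, 9), s)
Function('P')(H) = Mul(4, Pow(H, 2)) (Function('P')(H) = Mul(Mul(2, H), Mul(2, H)) = Mul(4, Pow(H, 2)))
O = -20 (O = Mul(-4, Add(Mul(8, Pow(2, -1)), Mul(2, 2, Pow(4, -1)))) = Mul(-4, Add(Mul(8, Rational(1, 2)), Mul(2, 2, Rational(1, 4)))) = Mul(-4, Add(4, 1)) = Mul(-4, 5) = -20)
Pow(Add(Function('P')(Function('Y')(3)), O), 2) = Pow(Add(Mul(4, Pow(Mul(Rational(1, 9), 3), 2)), -20), 2) = Pow(Add(Mul(4, Pow(Rational(1, 3), 2)), -20), 2) = Pow(Add(Mul(4, Rational(1, 9)), -20), 2) = Pow(Add(Rational(4, 9), -20), 2) = Pow(Rational(-176, 9), 2) = Rational(30976, 81)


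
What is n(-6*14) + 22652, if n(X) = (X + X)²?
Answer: 50876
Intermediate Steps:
n(X) = 4*X² (n(X) = (2*X)² = 4*X²)
n(-6*14) + 22652 = 4*(-6*14)² + 22652 = 4*(-84)² + 22652 = 4*7056 + 22652 = 28224 + 22652 = 50876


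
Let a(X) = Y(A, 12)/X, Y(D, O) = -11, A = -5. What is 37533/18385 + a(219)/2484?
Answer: 20417599633/10001366460 ≈ 2.0415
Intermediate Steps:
a(X) = -11/X
37533/18385 + a(219)/2484 = 37533/18385 - 11/219/2484 = 37533*(1/18385) - 11*1/219*(1/2484) = 37533/18385 - 11/219*1/2484 = 37533/18385 - 11/543996 = 20417599633/10001366460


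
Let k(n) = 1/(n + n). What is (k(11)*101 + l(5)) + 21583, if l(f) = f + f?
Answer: 475147/22 ≈ 21598.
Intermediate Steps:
l(f) = 2*f
k(n) = 1/(2*n)
(k(11)*101 + l(5)) + 21583 = (((1/2)/11)*101 + 2*5) + 21583 = (((1/2)*(1/11))*101 + 10) + 21583 = ((1/22)*101 + 10) + 21583 = (101/22 + 10) + 21583 = 321/22 + 21583 = 475147/22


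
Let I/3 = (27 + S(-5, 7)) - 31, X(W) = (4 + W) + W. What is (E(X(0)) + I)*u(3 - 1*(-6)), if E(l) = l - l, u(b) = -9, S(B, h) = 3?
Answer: 27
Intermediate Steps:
X(W) = 4 + 2*W
E(l) = 0
I = -3 (I = 3*((27 + 3) - 31) = 3*(30 - 31) = 3*(-1) = -3)
(E(X(0)) + I)*u(3 - 1*(-6)) = (0 - 3)*(-9) = -3*(-9) = 27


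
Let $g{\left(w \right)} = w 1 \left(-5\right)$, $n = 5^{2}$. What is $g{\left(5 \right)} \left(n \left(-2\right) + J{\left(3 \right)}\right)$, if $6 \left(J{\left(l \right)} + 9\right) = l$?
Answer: $\frac{2925}{2} \approx 1462.5$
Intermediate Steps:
$n = 25$
$J{\left(l \right)} = -9 + \frac{l}{6}$
$g{\left(w \right)} = - 5 w$ ($g{\left(w \right)} = w \left(-5\right) = - 5 w$)
$g{\left(5 \right)} \left(n \left(-2\right) + J{\left(3 \right)}\right) = \left(-5\right) 5 \left(25 \left(-2\right) + \left(-9 + \frac{1}{6} \cdot 3\right)\right) = - 25 \left(-50 + \left(-9 + \frac{1}{2}\right)\right) = - 25 \left(-50 - \frac{17}{2}\right) = \left(-25\right) \left(- \frac{117}{2}\right) = \frac{2925}{2}$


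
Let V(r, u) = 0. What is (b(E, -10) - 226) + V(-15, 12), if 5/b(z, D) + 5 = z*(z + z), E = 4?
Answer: -6097/27 ≈ -225.81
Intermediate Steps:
b(z, D) = 5/(-5 + 2*z²) (b(z, D) = 5/(-5 + z*(z + z)) = 5/(-5 + z*(2*z)) = 5/(-5 + 2*z²))
(b(E, -10) - 226) + V(-15, 12) = (5/(-5 + 2*4²) - 226) + 0 = (5/(-5 + 2*16) - 226) + 0 = (5/(-5 + 32) - 226) + 0 = (5/27 - 226) + 0 = -6097/27 + 0 = -6097/27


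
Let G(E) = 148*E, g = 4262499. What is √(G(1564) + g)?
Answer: 59*√1291 ≈ 2119.9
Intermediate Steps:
√(G(1564) + g) = √(148*1564 + 4262499) = √(231472 + 4262499) = √4493971 = 59*√1291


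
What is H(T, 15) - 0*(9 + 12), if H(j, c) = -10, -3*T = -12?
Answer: -10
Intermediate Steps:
T = 4 (T = -⅓*(-12) = 4)
H(T, 15) - 0*(9 + 12) = -10 - 0*(9 + 12) = -10 - 0*21 = -10 - 411*0 = -10 + 0 = -10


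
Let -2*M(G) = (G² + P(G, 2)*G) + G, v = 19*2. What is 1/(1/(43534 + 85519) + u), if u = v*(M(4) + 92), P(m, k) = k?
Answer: 129053/382513093 ≈ 0.00033738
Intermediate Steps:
v = 38
M(G) = -3*G/2 - G²/2 (M(G) = -((G² + 2*G) + G)/2 = -(G² + 3*G)/2 = -3*G/2 - G²/2)
u = 2964 (u = 38*(-½*4*(3 + 4) + 92) = 38*(-½*4*7 + 92) = 38*(-14 + 92) = 38*78 = 2964)
1/(1/(43534 + 85519) + u) = 1/(1/(43534 + 85519) + 2964) = 1/(1/129053 + 2964) = 1/(382513093/129053) = 129053/382513093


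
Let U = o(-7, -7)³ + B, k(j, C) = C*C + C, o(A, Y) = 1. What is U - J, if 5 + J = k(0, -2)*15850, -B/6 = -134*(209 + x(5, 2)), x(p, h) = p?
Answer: 140362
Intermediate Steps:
k(j, C) = C + C² (k(j, C) = C² + C = C + C²)
B = 172056 (B = -(-804)*(209 + 5) = -(-804)*214 = -6*(-28676) = 172056)
J = 31695 (J = -5 - 2*(1 - 2)*15850 = -5 - 2*(-1)*15850 = -5 + 2*15850 = -5 + 31700 = 31695)
U = 172057 (U = 1³ + 172056 = 1 + 172056 = 172057)
U - J = 172057 - 1*31695 = 172057 - 31695 = 140362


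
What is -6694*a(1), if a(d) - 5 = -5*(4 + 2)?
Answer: 167350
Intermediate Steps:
a(d) = -25 (a(d) = 5 - 5*(4 + 2) = 5 - 5*6 = 5 - 30 = -25)
-6694*a(1) = -6694*(-25) = 167350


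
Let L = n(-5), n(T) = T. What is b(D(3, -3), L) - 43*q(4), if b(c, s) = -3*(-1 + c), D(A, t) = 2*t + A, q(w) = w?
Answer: -160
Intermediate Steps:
L = -5
D(A, t) = A + 2*t
b(c, s) = 3 - 3*c
b(D(3, -3), L) - 43*q(4) = (3 - 3*(3 + 2*(-3))) - 43*4 = (3 - 3*(3 - 6)) - 172 = (3 - 3*(-3)) - 172 = (3 + 9) - 172 = 12 - 172 = -160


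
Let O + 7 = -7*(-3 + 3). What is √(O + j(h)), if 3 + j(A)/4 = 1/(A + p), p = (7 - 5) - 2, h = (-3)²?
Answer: I*√167/3 ≈ 4.3076*I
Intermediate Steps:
h = 9
p = 0 (p = 2 - 2 = 0)
O = -7 (O = -7 - 7*(-3 + 3) = -7 - 7*0 = -7 + 0 = -7)
j(A) = -12 + 4/A (j(A) = -12 + 4/(A + 0) = -12 + 4/A)
√(O + j(h)) = √(-7 + (-12 + 4/9)) = √(-7 - 104/9) = √(-167/9) = I*√167/3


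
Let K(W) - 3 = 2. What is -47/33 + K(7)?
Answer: 118/33 ≈ 3.5758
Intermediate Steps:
K(W) = 5 (K(W) = 3 + 2 = 5)
-47/33 + K(7) = -47/33 + 5 = 118/33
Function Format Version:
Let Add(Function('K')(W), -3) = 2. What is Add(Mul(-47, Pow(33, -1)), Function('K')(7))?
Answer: Rational(118, 33) ≈ 3.5758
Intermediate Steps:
Function('K')(W) = 5 (Function('K')(W) = Add(3, 2) = 5)
Add(Mul(-47, Pow(33, -1)), Function('K')(7)) = Add(Mul(-47, Pow(33, -1)), 5) = Add(Mul(-47, Rational(1, 33)), 5) = Add(Rational(-47, 33), 5) = Rational(118, 33)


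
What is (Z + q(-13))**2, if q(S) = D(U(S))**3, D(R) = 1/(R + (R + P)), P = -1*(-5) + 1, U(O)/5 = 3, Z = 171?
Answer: 63651308243329/2176782336 ≈ 29241.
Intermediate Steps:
U(O) = 15 (U(O) = 5*3 = 15)
P = 6 (P = 5 + 1 = 6)
D(R) = 1/(6 + 2*R) (D(R) = 1/(R + (R + 6)) = 1/(R + (6 + R)) = 1/(6 + 2*R))
q(S) = 1/46656 (q(S) = (1/(2*(3 + 15)))**3 = ((1/2)/18)**3 = ((1/2)*(1/18))**3 = (1/36)**3 = 1/46656)
(Z + q(-13))**2 = (171 + 1/46656)**2 = (7978177/46656)**2 = 63651308243329/2176782336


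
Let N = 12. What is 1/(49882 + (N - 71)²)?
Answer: 1/53363 ≈ 1.8740e-5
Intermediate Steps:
1/(49882 + (N - 71)²) = 1/(49882 + (12 - 71)²) = 1/(49882 + (-59)²) = 1/(49882 + 3481) = 1/53363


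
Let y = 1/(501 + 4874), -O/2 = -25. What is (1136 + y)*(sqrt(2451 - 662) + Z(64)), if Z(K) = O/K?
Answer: 6106001/6880 + 6106001*sqrt(1789)/5375 ≈ 48936.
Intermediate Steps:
O = 50 (O = -2*(-25) = 50)
y = 1/5375 ≈ 0.00018605
Z(K) = 50/K
(1136 + y)*(sqrt(2451 - 662) + Z(64)) = (1136 + 1/5375)*(sqrt(2451 - 662) + 50/64) = 6106001*(sqrt(1789) + 50*(1/64))/5375 = 6106001*(sqrt(1789) + 25/32)/5375 = 6106001*(25/32 + sqrt(1789))/5375 = 6106001/6880 + 6106001*sqrt(1789)/5375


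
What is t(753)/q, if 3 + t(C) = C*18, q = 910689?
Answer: 4517/303563 ≈ 0.014880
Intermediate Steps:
t(C) = -3 + 18*C (t(C) = -3 + C*18 = -3 + 18*C)
t(753)/q = (-3 + 18*753)/910689 = (-3 + 13554)*(1/910689) = 13551*(1/910689) = 4517/303563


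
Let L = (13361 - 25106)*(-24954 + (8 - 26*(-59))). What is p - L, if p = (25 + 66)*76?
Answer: -274967024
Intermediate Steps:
p = 6916 (p = 91*76 = 6916)
L = 274973940 (L = -11745*(-24954 + (8 + 1534)) = -11745*(-24954 + 1542) = -11745*(-23412) = 274973940)
p - L = 6916 - 1*274973940 = 6916 - 274973940 = -274967024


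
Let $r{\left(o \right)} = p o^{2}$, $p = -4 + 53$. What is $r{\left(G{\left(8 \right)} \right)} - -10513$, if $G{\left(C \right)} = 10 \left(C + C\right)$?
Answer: $1264913$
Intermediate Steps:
$G{\left(C \right)} = 20 C$ ($G{\left(C \right)} = 10 \cdot 2 C = 20 C$)
$p = 49$
$r{\left(o \right)} = 49 o^{2}$
$r{\left(G{\left(8 \right)} \right)} - -10513 = 49 \left(20 \cdot 8\right)^{2} - -10513 = 49 \cdot 160^{2} + 10513 = 49 \cdot 25600 + 10513 = 1254400 + 10513 = 1264913$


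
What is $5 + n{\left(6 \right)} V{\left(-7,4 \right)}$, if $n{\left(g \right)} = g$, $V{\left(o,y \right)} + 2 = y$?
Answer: $17$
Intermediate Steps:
$V{\left(o,y \right)} = -2 + y$
$5 + n{\left(6 \right)} V{\left(-7,4 \right)} = 5 + 6 \left(-2 + 4\right) = 5 + 6 \cdot 2 = 5 + 12 = 17$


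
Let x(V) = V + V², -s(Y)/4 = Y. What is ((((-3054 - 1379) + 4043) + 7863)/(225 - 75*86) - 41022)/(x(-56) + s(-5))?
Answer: -85123141/6432500 ≈ -13.233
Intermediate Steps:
s(Y) = -4*Y
((((-3054 - 1379) + 4043) + 7863)/(225 - 75*86) - 41022)/(x(-56) + s(-5)) = ((((-3054 - 1379) + 4043) + 7863)/(225 - 75*86) - 41022)/(-56*(1 - 56) - 4*(-5)) = (((-4433 + 4043) + 7863)/(225 - 6450) - 41022)/(-56*(-55) + 20) = ((-390 + 7863)/(-6225) - 41022)/(3080 + 20) = (7473*(-1/6225) - 41022)/3100 = (-2491/2075 - 41022)*(1/3100) = -85123141/2075*1/3100 = -85123141/6432500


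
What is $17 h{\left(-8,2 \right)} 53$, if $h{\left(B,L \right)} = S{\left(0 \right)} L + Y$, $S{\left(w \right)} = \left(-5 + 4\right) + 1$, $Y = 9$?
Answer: $8109$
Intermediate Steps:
$S{\left(w \right)} = 0$ ($S{\left(w \right)} = -1 + 1 = 0$)
$h{\left(B,L \right)} = 9$ ($h{\left(B,L \right)} = 0 L + 9 = 0 + 9 = 9$)
$17 h{\left(-8,2 \right)} 53 = 17 \cdot 9 \cdot 53 = 153 \cdot 53 = 8109$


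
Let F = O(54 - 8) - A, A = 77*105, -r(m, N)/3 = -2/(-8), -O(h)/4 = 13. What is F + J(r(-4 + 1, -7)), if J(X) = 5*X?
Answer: -32563/4 ≈ -8140.8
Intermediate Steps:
O(h) = -52 (O(h) = -4*13 = -52)
r(m, N) = -3/4 (r(m, N) = -(-6)/(-8) = -(-6)*(-1)/8 = -3*1/4 = -3/4)
A = 8085
F = -8137 (F = -52 - 1*8085 = -52 - 8085 = -8137)
F + J(r(-4 + 1, -7)) = -8137 + 5*(-3/4) = -8137 - 15/4 = -32563/4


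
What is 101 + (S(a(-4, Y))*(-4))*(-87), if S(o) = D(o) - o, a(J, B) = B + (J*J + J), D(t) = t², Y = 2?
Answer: 63437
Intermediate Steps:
a(J, B) = B + J + J² (a(J, B) = B + (J² + J) = B + (J + J²) = B + J + J²)
S(o) = o² - o
101 + (S(a(-4, Y))*(-4))*(-87) = 101 + (((2 - 4 + (-4)²)*(-1 + (2 - 4 + (-4)²)))*(-4))*(-87) = 101 + (((2 - 4 + 16)*(-1 + (2 - 4 + 16)))*(-4))*(-87) = 101 + ((14*(-1 + 14))*(-4))*(-87) = 101 + ((14*13)*(-4))*(-87) = 101 + (182*(-4))*(-87) = 101 - 728*(-87) = 101 + 63336 = 63437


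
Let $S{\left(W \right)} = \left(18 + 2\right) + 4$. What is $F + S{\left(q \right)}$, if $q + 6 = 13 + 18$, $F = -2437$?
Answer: $-2413$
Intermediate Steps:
$q = 25$ ($q = -6 + \left(13 + 18\right) = -6 + 31 = 25$)
$S{\left(W \right)} = 24$ ($S{\left(W \right)} = 20 + 4 = 24$)
$F + S{\left(q \right)} = -2437 + 24 = -2413$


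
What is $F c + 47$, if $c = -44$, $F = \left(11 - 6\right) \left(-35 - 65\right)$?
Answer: $22047$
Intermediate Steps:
$F = -500$ ($F = 5 \left(-100\right) = -500$)
$F c + 47 = \left(-500\right) \left(-44\right) + 47 = 22000 + 47 = 22047$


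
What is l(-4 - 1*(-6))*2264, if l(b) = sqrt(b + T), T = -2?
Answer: 0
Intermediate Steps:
l(b) = sqrt(-2 + b) (l(b) = sqrt(b - 2) = sqrt(-2 + b))
l(-4 - 1*(-6))*2264 = sqrt(-2 + (-4 - 1*(-6)))*2264 = sqrt(-2 + (-4 + 6))*2264 = sqrt(-2 + 2)*2264 = sqrt(0)*2264 = 0*2264 = 0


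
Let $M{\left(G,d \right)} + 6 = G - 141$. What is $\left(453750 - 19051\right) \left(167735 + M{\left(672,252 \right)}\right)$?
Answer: $73142453740$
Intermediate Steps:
$M{\left(G,d \right)} = -147 + G$ ($M{\left(G,d \right)} = -6 + \left(G - 141\right) = -6 + \left(-141 + G\right) = -147 + G$)
$\left(453750 - 19051\right) \left(167735 + M{\left(672,252 \right)}\right) = \left(453750 - 19051\right) \left(167735 + \left(-147 + 672\right)\right) = 434699 \left(167735 + 525\right) = 434699 \cdot 168260 = 73142453740$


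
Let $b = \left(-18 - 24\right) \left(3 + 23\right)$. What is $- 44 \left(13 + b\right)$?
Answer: $47476$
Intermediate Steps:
$b = -1092$ ($b = \left(-42\right) 26 = -1092$)
$- 44 \left(13 + b\right) = - 44 \left(13 - 1092\right) = \left(-44\right) \left(-1079\right) = 47476$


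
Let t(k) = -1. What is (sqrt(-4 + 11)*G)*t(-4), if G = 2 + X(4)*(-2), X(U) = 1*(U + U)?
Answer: 14*sqrt(7) ≈ 37.041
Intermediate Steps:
X(U) = 2*U (X(U) = 1*(2*U) = 2*U)
G = -14 (G = 2 + (2*4)*(-2) = 2 + 8*(-2) = 2 - 16 = -14)
(sqrt(-4 + 11)*G)*t(-4) = (sqrt(-4 + 11)*(-14))*(-1) = (sqrt(7)*(-14))*(-1) = -14*sqrt(7)*(-1) = 14*sqrt(7)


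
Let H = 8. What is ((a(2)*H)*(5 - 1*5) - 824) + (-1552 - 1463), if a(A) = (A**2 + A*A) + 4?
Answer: -3839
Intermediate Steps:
a(A) = 4 + 2*A**2 (a(A) = (A**2 + A**2) + 4 = 2*A**2 + 4 = 4 + 2*A**2)
((a(2)*H)*(5 - 1*5) - 824) + (-1552 - 1463) = (((4 + 2*2**2)*8)*(5 - 1*5) - 824) + (-1552 - 1463) = (((4 + 2*4)*8)*(5 - 5) - 824) - 3015 = (((4 + 8)*8)*0 - 824) - 3015 = ((12*8)*0 - 824) - 3015 = (96*0 - 824) - 3015 = (0 - 824) - 3015 = -824 - 3015 = -3839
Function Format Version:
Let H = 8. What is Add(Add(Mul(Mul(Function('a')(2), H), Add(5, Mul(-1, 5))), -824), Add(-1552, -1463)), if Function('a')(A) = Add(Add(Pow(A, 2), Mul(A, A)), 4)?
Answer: -3839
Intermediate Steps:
Function('a')(A) = Add(4, Mul(2, Pow(A, 2))) (Function('a')(A) = Add(Add(Pow(A, 2), Pow(A, 2)), 4) = Add(Mul(2, Pow(A, 2)), 4) = Add(4, Mul(2, Pow(A, 2))))
Add(Add(Mul(Mul(Function('a')(2), H), Add(5, Mul(-1, 5))), -824), Add(-1552, -1463)) = Add(Add(Mul(Mul(Add(4, Mul(2, Pow(2, 2))), 8), Add(5, Mul(-1, 5))), -824), Add(-1552, -1463)) = Add(Add(Mul(Mul(Add(4, Mul(2, 4)), 8), Add(5, -5)), -824), -3015) = Add(Add(Mul(Mul(Add(4, 8), 8), 0), -824), -3015) = Add(Add(Mul(Mul(12, 8), 0), -824), -3015) = Add(Add(Mul(96, 0), -824), -3015) = Add(Add(0, -824), -3015) = Add(-824, -3015) = -3839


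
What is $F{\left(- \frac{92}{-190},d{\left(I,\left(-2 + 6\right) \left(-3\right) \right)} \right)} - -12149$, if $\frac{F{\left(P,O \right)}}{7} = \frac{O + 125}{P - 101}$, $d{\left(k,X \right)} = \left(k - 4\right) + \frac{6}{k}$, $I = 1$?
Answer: $\frac{115925681}{9549} \approx 12140.0$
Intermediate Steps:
$d{\left(k,X \right)} = -4 + k + \frac{6}{k}$ ($d{\left(k,X \right)} = \left(-4 + k\right) + \frac{6}{k} = -4 + k + \frac{6}{k}$)
$F{\left(P,O \right)} = \frac{7 \left(125 + O\right)}{-101 + P}$ ($F{\left(P,O \right)} = 7 \frac{O + 125}{P - 101} = 7 \frac{125 + O}{-101 + P} = \frac{7 \left(125 + O\right)}{-101 + P}$)
$F{\left(- \frac{92}{-190},d{\left(I,\left(-2 + 6\right) \left(-3\right) \right)} \right)} - -12149 = \frac{7 \left(125 + \left(-4 + 1 + \frac{6}{1}\right)\right)}{-101 - \frac{92}{-190}} - -12149 = \frac{7 \left(125 + \left(-4 + 1 + 6 \cdot 1\right)\right)}{-101 - - \frac{46}{95}} + 12149 = \frac{7 \left(125 + \left(-4 + 1 + 6\right)\right)}{-101 + \frac{46}{95}} + 12149 = \frac{7 \left(125 + 3\right)}{- \frac{9549}{95}} + 12149 = 7 \left(- \frac{95}{9549}\right) 128 + 12149 = - \frac{85120}{9549} + 12149 = \frac{115925681}{9549}$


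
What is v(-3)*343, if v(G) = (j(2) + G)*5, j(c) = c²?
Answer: 1715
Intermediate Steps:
v(G) = 20 + 5*G (v(G) = (2² + G)*5 = (4 + G)*5 = 20 + 5*G)
v(-3)*343 = (20 + 5*(-3))*343 = (20 - 15)*343 = 5*343 = 1715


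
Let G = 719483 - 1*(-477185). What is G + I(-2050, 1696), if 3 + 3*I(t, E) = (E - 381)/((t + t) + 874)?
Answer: 11581341911/9678 ≈ 1.1967e+6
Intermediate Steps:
I(t, E) = -1 + (-381 + E)/(3*(874 + 2*t)) (I(t, E) = -1 + ((E - 381)/((t + t) + 874))/3 = -1 + ((-381 + E)/(2*t + 874))/3 = -1 + ((-381 + E)/(874 + 2*t))/3 = -1 + (-381 + E)/(3*(874 + 2*t)))
G = 1196668 (G = 719483 + 477185 = 1196668)
G + I(-2050, 1696) = 1196668 + (-3003 + 1696 - 6*(-2050))/(6*(437 - 2050)) = 1196668 + (⅙)*(-3003 + 1696 + 12300)/(-1613) = 1196668 + (⅙)*(-1/1613)*10993 = 1196668 - 10993/9678 = 11581341911/9678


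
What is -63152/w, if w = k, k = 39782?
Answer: -31576/19891 ≈ -1.5875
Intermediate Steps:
w = 39782
-63152/w = -63152/39782 = -63152*1/39782 = -31576/19891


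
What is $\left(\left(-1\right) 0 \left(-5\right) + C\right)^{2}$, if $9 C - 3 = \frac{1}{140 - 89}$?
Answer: $\frac{23716}{210681} \approx 0.11257$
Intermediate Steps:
$C = \frac{154}{459}$ ($C = \frac{1}{3} + \frac{1}{9 \left(140 - 89\right)} = \frac{1}{3} + \frac{1}{9 \cdot 51} = \frac{1}{3} + \frac{1}{9} \cdot \frac{1}{51} = \frac{1}{3} + \frac{1}{459} = \frac{154}{459} \approx 0.33551$)
$\left(\left(-1\right) 0 \left(-5\right) + C\right)^{2} = \left(\left(-1\right) 0 \left(-5\right) + \frac{154}{459}\right)^{2} = \left(0 \left(-5\right) + \frac{154}{459}\right)^{2} = \left(0 + \frac{154}{459}\right)^{2} = \left(\frac{154}{459}\right)^{2} = \frac{23716}{210681}$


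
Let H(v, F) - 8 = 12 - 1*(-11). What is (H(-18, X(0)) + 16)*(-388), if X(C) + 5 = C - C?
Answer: -18236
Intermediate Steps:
X(C) = -5 (X(C) = -5 + (C - C) = -5 + 0 = -5)
H(v, F) = 31 (H(v, F) = 8 + (12 - 1*(-11)) = 8 + (12 + 11) = 8 + 23 = 31)
(H(-18, X(0)) + 16)*(-388) = (31 + 16)*(-388) = 47*(-388) = -18236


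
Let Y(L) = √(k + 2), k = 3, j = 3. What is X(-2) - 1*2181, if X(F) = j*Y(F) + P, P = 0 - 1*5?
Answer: -2186 + 3*√5 ≈ -2179.3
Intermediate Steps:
P = -5 (P = 0 - 5 = -5)
Y(L) = √5 (Y(L) = √(3 + 2) = √5)
X(F) = -5 + 3*√5 (X(F) = 3*√5 - 5 = -5 + 3*√5)
X(-2) - 1*2181 = (-5 + 3*√5) - 1*2181 = (-5 + 3*√5) - 2181 = -2186 + 3*√5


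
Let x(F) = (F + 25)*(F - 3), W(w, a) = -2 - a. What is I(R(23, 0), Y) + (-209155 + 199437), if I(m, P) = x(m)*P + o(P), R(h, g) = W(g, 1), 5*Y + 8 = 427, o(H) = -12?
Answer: -103958/5 ≈ -20792.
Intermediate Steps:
x(F) = (-3 + F)*(25 + F) (x(F) = (25 + F)*(-3 + F) = (-3 + F)*(25 + F))
Y = 419/5 (Y = -8/5 + (⅕)*427 = -8/5 + 427/5 = 419/5 ≈ 83.800)
R(h, g) = -3 (R(h, g) = -2 - 1*1 = -2 - 1 = -3)
I(m, P) = -12 + P*(-75 + m² + 22*m) (I(m, P) = (-75 + m² + 22*m)*P - 12 = P*(-75 + m² + 22*m) - 12 = -12 + P*(-75 + m² + 22*m))
I(R(23, 0), Y) + (-209155 + 199437) = (-12 + 419*(-75 + (-3)² + 22*(-3))/5) + (-209155 + 199437) = (-12 + 419*(-75 + 9 - 66)/5) - 9718 = (-12 + (419/5)*(-132)) - 9718 = (-12 - 55308/5) - 9718 = -55368/5 - 9718 = -103958/5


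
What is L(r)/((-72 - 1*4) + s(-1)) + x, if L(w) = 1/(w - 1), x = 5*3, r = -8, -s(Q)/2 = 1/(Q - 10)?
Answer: 112601/7506 ≈ 15.001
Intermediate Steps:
s(Q) = -2/(-10 + Q) (s(Q) = -2/(Q - 10) = -2/(-10 + Q))
x = 15
L(w) = 1/(-1 + w)
L(r)/((-72 - 1*4) + s(-1)) + x = 1/(((-72 - 1*4) - 2/(-10 - 1))*(-1 - 8)) + 15 = 1/((-72 - 4) - 2/(-11)*(-9)) + 15 = -1/9/(-76 - 2*(-1/11)) + 15 = -1/9/(-76 + 2/11) + 15 = -1/9/(-834/11) + 15 = -11/834*(-1/9) + 15 = 11/7506 + 15 = 112601/7506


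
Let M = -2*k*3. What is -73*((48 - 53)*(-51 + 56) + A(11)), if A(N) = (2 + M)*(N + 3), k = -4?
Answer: -24747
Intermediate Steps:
M = 24 (M = -2*(-4)*3 = 8*3 = 24)
A(N) = 78 + 26*N (A(N) = (2 + 24)*(N + 3) = 26*(3 + N) = 78 + 26*N)
-73*((48 - 53)*(-51 + 56) + A(11)) = -73*((48 - 53)*(-51 + 56) + (78 + 26*11)) = -73*(-5*5 + (78 + 286)) = -73*(-25 + 364) = -73*339 = -24747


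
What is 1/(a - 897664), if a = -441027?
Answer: -1/1338691 ≈ -7.4700e-7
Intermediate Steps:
1/(a - 897664) = 1/(-441027 - 897664) = 1/(-1338691) = -1/1338691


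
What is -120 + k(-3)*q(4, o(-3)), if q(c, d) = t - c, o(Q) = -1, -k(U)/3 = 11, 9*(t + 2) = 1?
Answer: 223/3 ≈ 74.333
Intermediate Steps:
t = -17/9 (t = -2 + (⅑)*1 = -2 + ⅑ = -17/9 ≈ -1.8889)
k(U) = -33 (k(U) = -3*11 = -33)
q(c, d) = -17/9 - c
-120 + k(-3)*q(4, o(-3)) = -120 - 33*(-17/9 - 1*4) = -120 - 33*(-17/9 - 4) = -120 - 33*(-53/9) = -120 + 583/3 = 223/3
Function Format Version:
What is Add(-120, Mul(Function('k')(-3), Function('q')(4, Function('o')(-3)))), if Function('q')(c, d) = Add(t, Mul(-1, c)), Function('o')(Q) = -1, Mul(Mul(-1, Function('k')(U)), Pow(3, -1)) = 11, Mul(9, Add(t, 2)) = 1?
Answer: Rational(223, 3) ≈ 74.333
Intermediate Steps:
t = Rational(-17, 9) (t = Add(-2, Mul(Rational(1, 9), 1)) = Add(-2, Rational(1, 9)) = Rational(-17, 9) ≈ -1.8889)
Function('k')(U) = -33 (Function('k')(U) = Mul(-3, 11) = -33)
Function('q')(c, d) = Add(Rational(-17, 9), Mul(-1, c))
Add(-120, Mul(Function('k')(-3), Function('q')(4, Function('o')(-3)))) = Add(-120, Mul(-33, Add(Rational(-17, 9), Mul(-1, 4)))) = Add(-120, Mul(-33, Add(Rational(-17, 9), -4))) = Add(-120, Mul(-33, Rational(-53, 9))) = Add(-120, Rational(583, 3)) = Rational(223, 3)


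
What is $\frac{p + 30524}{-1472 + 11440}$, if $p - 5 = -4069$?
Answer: $\frac{945}{356} \approx 2.6545$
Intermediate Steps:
$p = -4064$ ($p = 5 - 4069 = -4064$)
$\frac{p + 30524}{-1472 + 11440} = \frac{-4064 + 30524}{-1472 + 11440} = \frac{26460}{9968} = 26460 \cdot \frac{1}{9968} = \frac{945}{356}$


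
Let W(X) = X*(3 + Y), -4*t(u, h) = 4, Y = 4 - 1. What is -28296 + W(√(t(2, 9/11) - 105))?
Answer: -28296 + 6*I*√106 ≈ -28296.0 + 61.774*I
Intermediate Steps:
Y = 3
t(u, h) = -1 (t(u, h) = -¼*4 = -1)
W(X) = 6*X (W(X) = X*(3 + 3) = X*6 = 6*X)
-28296 + W(√(t(2, 9/11) - 105)) = -28296 + 6*√(-1 - 105) = -28296 + 6*√(-106) = -28296 + 6*(I*√106) = -28296 + 6*I*√106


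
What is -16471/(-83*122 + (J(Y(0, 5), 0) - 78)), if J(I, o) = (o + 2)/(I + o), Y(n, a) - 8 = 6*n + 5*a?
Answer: 543543/336730 ≈ 1.6142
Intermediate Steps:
Y(n, a) = 8 + 5*a + 6*n (Y(n, a) = 8 + (6*n + 5*a) = 8 + (5*a + 6*n) = 8 + 5*a + 6*n)
J(I, o) = (2 + o)/(I + o)
-16471/(-83*122 + (J(Y(0, 5), 0) - 78)) = -16471/(-83*122 + ((2 + 0)/((8 + 5*5 + 6*0) + 0) - 78)) = -16471/(-10126 + (2/((8 + 25 + 0) + 0) - 78)) = -16471/(-10126 + (2/(33 + 0) - 78)) = -16471/(-10126 + (2/33 - 78)) = -16471/(-10126 - 2572/33) = -16471/(-336730/33) = -16471*(-33/336730) = 543543/336730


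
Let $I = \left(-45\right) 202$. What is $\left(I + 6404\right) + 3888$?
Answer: $1202$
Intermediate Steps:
$I = -9090$
$\left(I + 6404\right) + 3888 = \left(-9090 + 6404\right) + 3888 = -2686 + 3888 = 1202$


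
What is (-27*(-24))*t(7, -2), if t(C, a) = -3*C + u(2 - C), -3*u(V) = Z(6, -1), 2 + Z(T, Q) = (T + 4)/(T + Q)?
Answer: -13608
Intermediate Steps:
Z(T, Q) = -2 + (4 + T)/(Q + T) (Z(T, Q) = -2 + (T + 4)/(T + Q) = -2 + (4 + T)/(Q + T))
u(V) = 0 (u(V) = -(4 - 1*6 - 2*(-1))/(3*(-1 + 6)) = -(4 - 6 + 2)/(3*5) = -0/15 = -⅓*0 = 0)
t(C, a) = -3*C (t(C, a) = -3*C + 0 = -3*C)
(-27*(-24))*t(7, -2) = (-27*(-24))*(-3*7) = 648*(-21) = -13608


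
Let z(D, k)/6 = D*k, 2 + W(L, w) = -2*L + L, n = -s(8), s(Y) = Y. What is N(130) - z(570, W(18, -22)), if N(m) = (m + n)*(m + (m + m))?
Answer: 115980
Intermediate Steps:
n = -8 (n = -1*8 = -8)
N(m) = 3*m*(-8 + m) (N(m) = (m - 8)*(m + (m + m)) = (-8 + m)*(m + 2*m) = (-8 + m)*(3*m) = 3*m*(-8 + m))
W(L, w) = -2 - L (W(L, w) = -2 + (-2*L + L) = -2 - L)
z(D, k) = 6*D*k (z(D, k) = 6*(D*k) = 6*D*k)
N(130) - z(570, W(18, -22)) = 3*130*(-8 + 130) - 6*570*(-2 - 1*18) = 3*130*122 - 6*570*(-2 - 18) = 47580 - 6*570*(-20) = 47580 - 1*(-68400) = 47580 + 68400 = 115980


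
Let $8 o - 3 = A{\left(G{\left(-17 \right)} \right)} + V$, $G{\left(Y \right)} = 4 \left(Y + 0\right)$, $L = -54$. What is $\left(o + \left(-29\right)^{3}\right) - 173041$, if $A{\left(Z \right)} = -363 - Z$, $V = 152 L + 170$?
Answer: $- \frac{793885}{4} \approx -1.9847 \cdot 10^{5}$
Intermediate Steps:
$G{\left(Y \right)} = 4 Y$
$V = -8038$ ($V = 152 \left(-54\right) + 170 = -8208 + 170 = -8038$)
$o = - \frac{4165}{4}$ ($o = \frac{3}{8} + \frac{\left(-363 - 4 \left(-17\right)\right) - 8038}{8} = \frac{3}{8} + \frac{\left(-363 - -68\right) - 8038}{8} = \frac{3}{8} + \frac{\left(-363 + 68\right) - 8038}{8} = \frac{3}{8} + \frac{-295 - 8038}{8} = \frac{3}{8} + \frac{1}{8} \left(-8333\right) = \frac{3}{8} - \frac{8333}{8} = - \frac{4165}{4} \approx -1041.3$)
$\left(o + \left(-29\right)^{3}\right) - 173041 = \left(- \frac{4165}{4} + \left(-29\right)^{3}\right) - 173041 = \left(- \frac{4165}{4} - 24389\right) - 173041 = - \frac{101721}{4} - 173041 = - \frac{793885}{4}$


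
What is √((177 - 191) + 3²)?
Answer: I*√5 ≈ 2.2361*I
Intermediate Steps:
√((177 - 191) + 3²) = √(-14 + 9) = √(-5) = I*√5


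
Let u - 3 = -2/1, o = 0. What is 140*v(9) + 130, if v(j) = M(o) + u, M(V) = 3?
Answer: 690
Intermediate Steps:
u = 1 (u = 3 - 2/1 = 3 - 2*1 = 3 - 2 = 1)
v(j) = 4 (v(j) = 3 + 1 = 4)
140*v(9) + 130 = 140*4 + 130 = 560 + 130 = 690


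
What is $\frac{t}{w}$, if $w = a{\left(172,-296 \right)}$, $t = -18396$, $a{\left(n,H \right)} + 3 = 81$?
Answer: $- \frac{3066}{13} \approx -235.85$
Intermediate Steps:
$a{\left(n,H \right)} = 78$ ($a{\left(n,H \right)} = -3 + 81 = 78$)
$w = 78$
$\frac{t}{w} = - \frac{18396}{78} = \left(-18396\right) \frac{1}{78} = - \frac{3066}{13}$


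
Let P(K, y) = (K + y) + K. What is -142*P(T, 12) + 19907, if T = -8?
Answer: 20475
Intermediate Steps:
P(K, y) = y + 2*K
-142*P(T, 12) + 19907 = -142*(12 + 2*(-8)) + 19907 = -142*(12 - 16) + 19907 = -142*(-4) + 19907 = 568 + 19907 = 20475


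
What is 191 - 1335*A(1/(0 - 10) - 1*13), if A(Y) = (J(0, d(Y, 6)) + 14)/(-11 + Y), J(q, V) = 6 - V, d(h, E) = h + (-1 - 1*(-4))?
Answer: 447866/241 ≈ 1858.4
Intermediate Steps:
d(h, E) = 3 + h (d(h, E) = h + (-1 + 4) = h + 3 = 3 + h)
A(Y) = (17 - Y)/(-11 + Y) (A(Y) = ((6 - (3 + Y)) + 14)/(-11 + Y) = ((6 + (-3 - Y)) + 14)/(-11 + Y) = ((3 - Y) + 14)/(-11 + Y) = (17 - Y)/(-11 + Y))
191 - 1335*A(1/(0 - 10) - 1*13) = 191 - 1335*(17 - (1/(0 - 10) - 1*13))/(-11 + (1/(0 - 10) - 1*13)) = 191 - 1335*(17 - (1/(-10) - 13))/(-11 + (1/(-10) - 13)) = 191 - 1335*(17 - (-⅒ - 13))/(-11 + (-⅒ - 13)) = 191 - 1335*(17 - 1*(-131/10))/(-11 - 131/10) = 191 - 1335*(17 + 131/10)/(-241/10) = 191 - (-13350)*301/(241*10) = 191 - 1335*(-301/241) = 191 + 401835/241 = 447866/241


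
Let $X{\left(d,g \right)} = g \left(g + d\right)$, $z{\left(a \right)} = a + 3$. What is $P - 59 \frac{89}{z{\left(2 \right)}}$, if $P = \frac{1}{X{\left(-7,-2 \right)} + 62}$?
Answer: $- \frac{16803}{16} \approx -1050.2$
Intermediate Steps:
$z{\left(a \right)} = 3 + a$
$X{\left(d,g \right)} = g \left(d + g\right)$
$P = \frac{1}{80}$ ($P = \frac{1}{- 2 \left(-7 - 2\right) + 62} = \frac{1}{\left(-2\right) \left(-9\right) + 62} = \frac{1}{18 + 62} = \frac{1}{80} \approx 0.0125$)
$P - 59 \frac{89}{z{\left(2 \right)}} = \frac{1}{80} - 59 \frac{89}{3 + 2} = \frac{1}{80} - 59 \cdot \frac{89}{5} = \frac{1}{80} - 59 \cdot 89 \cdot \frac{1}{5} = \frac{1}{80} - \frac{5251}{5} = - \frac{16803}{16}$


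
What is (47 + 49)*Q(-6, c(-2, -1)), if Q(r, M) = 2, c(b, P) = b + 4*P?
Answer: 192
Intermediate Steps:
(47 + 49)*Q(-6, c(-2, -1)) = (47 + 49)*2 = 96*2 = 192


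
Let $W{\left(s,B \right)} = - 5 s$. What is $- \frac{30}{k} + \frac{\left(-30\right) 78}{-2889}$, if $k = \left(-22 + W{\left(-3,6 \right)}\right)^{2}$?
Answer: $\frac{3110}{15729} \approx 0.19772$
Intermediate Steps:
$k = 49$ ($k = \left(-22 - -15\right)^{2} = \left(-22 + 15\right)^{2} = \left(-7\right)^{2} = 49$)
$- \frac{30}{k} + \frac{\left(-30\right) 78}{-2889} = - \frac{30}{49} + \frac{\left(-30\right) 78}{-2889} = \left(-30\right) \frac{1}{49} - - \frac{260}{321} = - \frac{30}{49} + \frac{260}{321} = \frac{3110}{15729}$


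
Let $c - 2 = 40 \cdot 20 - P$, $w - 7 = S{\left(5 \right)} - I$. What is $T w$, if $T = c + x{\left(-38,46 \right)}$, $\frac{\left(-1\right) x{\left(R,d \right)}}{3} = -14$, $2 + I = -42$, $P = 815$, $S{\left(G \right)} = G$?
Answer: $1624$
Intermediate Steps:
$I = -44$ ($I = -2 - 42 = -44$)
$x{\left(R,d \right)} = 42$ ($x{\left(R,d \right)} = \left(-3\right) \left(-14\right) = 42$)
$w = 56$ ($w = 7 + \left(5 - -44\right) = 7 + \left(5 + 44\right) = 7 + 49 = 56$)
$c = -13$ ($c = 2 + \left(40 \cdot 20 - 815\right) = 2 + \left(800 - 815\right) = 2 - 15 = -13$)
$T = 29$ ($T = -13 + 42 = 29$)
$T w = 29 \cdot 56 = 1624$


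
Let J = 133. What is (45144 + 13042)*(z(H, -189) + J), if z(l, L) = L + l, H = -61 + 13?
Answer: -6051344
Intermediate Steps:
H = -48
(45144 + 13042)*(z(H, -189) + J) = (45144 + 13042)*((-189 - 48) + 133) = 58186*(-237 + 133) = 58186*(-104) = -6051344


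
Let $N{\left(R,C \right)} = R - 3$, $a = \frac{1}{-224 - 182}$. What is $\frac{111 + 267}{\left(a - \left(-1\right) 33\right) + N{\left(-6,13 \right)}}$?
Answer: $\frac{153468}{9743} \approx 15.752$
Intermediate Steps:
$a = - \frac{1}{406}$ ($a = \frac{1}{-406} = - \frac{1}{406} \approx -0.0024631$)
$N{\left(R,C \right)} = -3 + R$
$\frac{111 + 267}{\left(a - \left(-1\right) 33\right) + N{\left(-6,13 \right)}} = \frac{111 + 267}{\left(- \frac{1}{406} - \left(-1\right) 33\right) - 9} = \frac{378}{\left(- \frac{1}{406} - -33\right) - 9} = \frac{378}{\left(- \frac{1}{406} + 33\right) - 9} = \frac{378}{\frac{13397}{406} - 9} = \frac{378}{\frac{9743}{406}} = 378 \cdot \frac{406}{9743} = \frac{153468}{9743}$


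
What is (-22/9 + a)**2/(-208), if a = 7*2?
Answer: -52/81 ≈ -0.64198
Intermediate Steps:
a = 14
(-22/9 + a)**2/(-208) = (-22/9 + 14)**2/(-208) = (-22*1/9 + 14)**2*(-1/208) = (-22/9 + 14)**2*(-1/208) = (104/9)**2*(-1/208) = (10816/81)*(-1/208) = -52/81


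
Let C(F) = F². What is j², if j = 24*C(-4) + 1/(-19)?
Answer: 53217025/361 ≈ 1.4742e+5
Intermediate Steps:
j = 7295/19 (j = 24*(-4)² + 1/(-19) = 24*16 - 1/19 = 384 - 1/19 = 7295/19 ≈ 383.95)
j² = (7295/19)² = 53217025/361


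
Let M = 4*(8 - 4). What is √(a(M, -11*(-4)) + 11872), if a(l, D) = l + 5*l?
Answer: 8*√187 ≈ 109.40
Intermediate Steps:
M = 16 (M = 4*4 = 16)
a(l, D) = 6*l
√(a(M, -11*(-4)) + 11872) = √(6*16 + 11872) = √(96 + 11872) = √11968 = 8*√187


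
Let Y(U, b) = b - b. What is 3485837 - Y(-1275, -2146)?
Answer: 3485837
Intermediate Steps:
Y(U, b) = 0
3485837 - Y(-1275, -2146) = 3485837 - 1*0 = 3485837 + 0 = 3485837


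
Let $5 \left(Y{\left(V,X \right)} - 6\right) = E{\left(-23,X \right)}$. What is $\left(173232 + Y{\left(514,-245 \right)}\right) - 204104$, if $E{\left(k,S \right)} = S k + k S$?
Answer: $-28612$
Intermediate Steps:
$E{\left(k,S \right)} = 2 S k$ ($E{\left(k,S \right)} = S k + S k = 2 S k$)
$Y{\left(V,X \right)} = 6 - \frac{46 X}{5}$ ($Y{\left(V,X \right)} = 6 + \frac{2 X \left(-23\right)}{5} = 6 + \frac{\left(-46\right) X}{5} = 6 - \frac{46 X}{5}$)
$\left(173232 + Y{\left(514,-245 \right)}\right) - 204104 = \left(173232 + \left(6 - -2254\right)\right) - 204104 = \left(173232 + \left(6 + 2254\right)\right) - 204104 = \left(173232 + 2260\right) - 204104 = 175492 - 204104 = -28612$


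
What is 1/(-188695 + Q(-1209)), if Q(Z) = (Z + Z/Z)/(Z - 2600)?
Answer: -3809/718738047 ≈ -5.2996e-6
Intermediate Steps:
Q(Z) = (1 + Z)/(-2600 + Z) (Q(Z) = (Z + 1)/(-2600 + Z) = (1 + Z)/(-2600 + Z))
1/(-188695 + Q(-1209)) = 1/(-188695 + (1 - 1209)/(-2600 - 1209)) = 1/(-188695 - 1208/(-3809)) = 1/(-188695 - 1/3809*(-1208)) = 1/(-188695 + 1208/3809) = 1/(-718738047/3809) = -3809/718738047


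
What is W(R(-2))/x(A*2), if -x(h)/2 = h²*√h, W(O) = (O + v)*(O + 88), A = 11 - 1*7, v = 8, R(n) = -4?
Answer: -21*√2/32 ≈ -0.92808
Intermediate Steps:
A = 4 (A = 11 - 7 = 4)
W(O) = (8 + O)*(88 + O) (W(O) = (O + 8)*(O + 88) = (8 + O)*(88 + O))
x(h) = -2*h^(5/2) (x(h) = -2*h²*√h = -2*h^(5/2))
W(R(-2))/x(A*2) = (704 + (-4)² + 96*(-4))/((-2*128*√2)) = (704 + 16 - 384)/((-256*√2)) = 336/((-256*√2)) = 336*(-√2/512) = -21*√2/32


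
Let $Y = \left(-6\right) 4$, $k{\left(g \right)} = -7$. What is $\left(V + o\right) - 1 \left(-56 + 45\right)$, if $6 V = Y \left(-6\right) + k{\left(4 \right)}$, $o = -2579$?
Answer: $- \frac{15271}{6} \approx -2545.2$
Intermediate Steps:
$Y = -24$
$V = \frac{137}{6}$ ($V = \frac{\left(-24\right) \left(-6\right) - 7}{6} = \frac{144 - 7}{6} = \frac{1}{6} \cdot 137 = \frac{137}{6} \approx 22.833$)
$\left(V + o\right) - 1 \left(-56 + 45\right) = \left(\frac{137}{6} - 2579\right) - 1 \left(-56 + 45\right) = - \frac{15337}{6} - 1 \left(-11\right) = - \frac{15337}{6} - -11 = - \frac{15337}{6} + 11 = - \frac{15271}{6}$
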